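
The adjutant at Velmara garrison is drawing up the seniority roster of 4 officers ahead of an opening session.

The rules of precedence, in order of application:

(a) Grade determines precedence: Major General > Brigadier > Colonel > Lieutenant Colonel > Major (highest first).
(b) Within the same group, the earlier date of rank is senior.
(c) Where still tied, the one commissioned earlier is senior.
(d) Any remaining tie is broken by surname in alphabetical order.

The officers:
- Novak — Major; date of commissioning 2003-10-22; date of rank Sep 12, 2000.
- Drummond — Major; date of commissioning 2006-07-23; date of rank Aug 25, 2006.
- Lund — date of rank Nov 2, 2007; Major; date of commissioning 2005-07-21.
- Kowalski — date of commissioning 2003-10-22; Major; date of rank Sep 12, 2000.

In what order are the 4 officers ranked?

Kowalski, Novak, Drummond, Lund

By grade: Kowalski, Novak, Drummond and Lund (Major).
Among Kowalski, Novak, Drummond and Lund, by date of rank (earlier first): Kowalski and Novak (Sep 12, 2000) before Drummond (Aug 25, 2006) before Lund (Nov 2, 2007).
Kowalski and Novak both have date of commissioning 2003-10-22, so the next rule applies.
Among Kowalski and Novak, alphabetically by surname: Kowalski before Novak.
Full order: Kowalski, Novak, Drummond, Lund.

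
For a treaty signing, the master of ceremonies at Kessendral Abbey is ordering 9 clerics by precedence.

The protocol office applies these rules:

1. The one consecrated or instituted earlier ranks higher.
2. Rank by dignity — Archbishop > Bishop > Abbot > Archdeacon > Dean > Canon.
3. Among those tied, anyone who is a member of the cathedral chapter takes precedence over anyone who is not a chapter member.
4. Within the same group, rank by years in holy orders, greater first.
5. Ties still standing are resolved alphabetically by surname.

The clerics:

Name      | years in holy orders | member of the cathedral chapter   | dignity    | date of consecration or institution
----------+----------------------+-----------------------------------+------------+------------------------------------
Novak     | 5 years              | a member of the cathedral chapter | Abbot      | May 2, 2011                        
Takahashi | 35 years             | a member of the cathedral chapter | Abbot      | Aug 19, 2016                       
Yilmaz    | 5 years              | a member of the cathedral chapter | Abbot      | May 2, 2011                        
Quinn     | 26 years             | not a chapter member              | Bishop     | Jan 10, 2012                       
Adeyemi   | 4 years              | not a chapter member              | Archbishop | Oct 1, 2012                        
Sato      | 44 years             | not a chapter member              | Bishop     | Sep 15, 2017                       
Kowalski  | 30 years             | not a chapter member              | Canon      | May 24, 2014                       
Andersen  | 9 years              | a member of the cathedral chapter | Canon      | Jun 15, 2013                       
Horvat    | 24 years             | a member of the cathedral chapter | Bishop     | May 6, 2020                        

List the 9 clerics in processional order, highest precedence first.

By date of consecration or institution (earlier first): Novak and Yilmaz (both May 2, 2011); then Quinn (Jan 10, 2012); then Adeyemi (Oct 1, 2012); then Andersen (Jun 15, 2013); then Kowalski (May 24, 2014); then Takahashi (Aug 19, 2016); then Sato (Sep 15, 2017); then Horvat (May 6, 2020).
Novak and Yilmaz are each Abbot, so the next rule applies.
Novak and Yilmaz are each a member of the cathedral chapter, so the next rule applies.
Novak and Yilmaz both have years in holy orders 5 years, so the next rule applies.
Among Novak and Yilmaz, alphabetically by surname: Novak before Yilmaz.
Full order: Novak, Yilmaz, Quinn, Adeyemi, Andersen, Kowalski, Takahashi, Sato, Horvat.

Novak, Yilmaz, Quinn, Adeyemi, Andersen, Kowalski, Takahashi, Sato, Horvat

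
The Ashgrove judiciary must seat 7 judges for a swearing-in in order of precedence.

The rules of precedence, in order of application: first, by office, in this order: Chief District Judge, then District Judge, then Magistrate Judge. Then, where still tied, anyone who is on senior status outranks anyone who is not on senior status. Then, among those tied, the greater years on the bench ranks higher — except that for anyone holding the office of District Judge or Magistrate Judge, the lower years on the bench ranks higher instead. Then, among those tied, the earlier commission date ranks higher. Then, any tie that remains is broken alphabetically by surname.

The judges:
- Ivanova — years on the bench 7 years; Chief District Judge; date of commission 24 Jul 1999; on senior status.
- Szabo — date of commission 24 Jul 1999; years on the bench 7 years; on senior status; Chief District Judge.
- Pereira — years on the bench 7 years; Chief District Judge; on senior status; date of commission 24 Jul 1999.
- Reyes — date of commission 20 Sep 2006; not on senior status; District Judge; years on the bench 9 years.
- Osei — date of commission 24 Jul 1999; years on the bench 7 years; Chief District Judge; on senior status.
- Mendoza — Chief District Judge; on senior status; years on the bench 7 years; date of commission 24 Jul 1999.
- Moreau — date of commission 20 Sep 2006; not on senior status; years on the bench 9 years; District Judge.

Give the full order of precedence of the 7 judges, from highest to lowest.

Ivanova, Mendoza, Osei, Pereira, Szabo, Moreau, Reyes

By office: Ivanova, Mendoza, Osei, Pereira and Szabo (Chief District Judge); then Moreau and Reyes (District Judge).
Ivanova, Mendoza, Osei, Pereira and Szabo are each on senior status, so the next rule applies.
Ivanova, Mendoza, Osei, Pereira and Szabo all have years on the bench 7 years, so the next rule applies.
Ivanova, Mendoza, Osei, Pereira and Szabo all have date of commission 24 Jul 1999, so the next rule applies.
Among Ivanova, Mendoza, Osei, Pereira and Szabo, alphabetically by surname: Ivanova before Mendoza before Osei before Pereira before Szabo.
Moreau and Reyes are each not on senior status, so the next rule applies.
Moreau and Reyes both have years on the bench 9 years, so the next rule applies.
Moreau and Reyes both have date of commission 20 Sep 2006, so the next rule applies.
Among Moreau and Reyes, alphabetically by surname: Moreau before Reyes.
Full order: Ivanova, Mendoza, Osei, Pereira, Szabo, Moreau, Reyes.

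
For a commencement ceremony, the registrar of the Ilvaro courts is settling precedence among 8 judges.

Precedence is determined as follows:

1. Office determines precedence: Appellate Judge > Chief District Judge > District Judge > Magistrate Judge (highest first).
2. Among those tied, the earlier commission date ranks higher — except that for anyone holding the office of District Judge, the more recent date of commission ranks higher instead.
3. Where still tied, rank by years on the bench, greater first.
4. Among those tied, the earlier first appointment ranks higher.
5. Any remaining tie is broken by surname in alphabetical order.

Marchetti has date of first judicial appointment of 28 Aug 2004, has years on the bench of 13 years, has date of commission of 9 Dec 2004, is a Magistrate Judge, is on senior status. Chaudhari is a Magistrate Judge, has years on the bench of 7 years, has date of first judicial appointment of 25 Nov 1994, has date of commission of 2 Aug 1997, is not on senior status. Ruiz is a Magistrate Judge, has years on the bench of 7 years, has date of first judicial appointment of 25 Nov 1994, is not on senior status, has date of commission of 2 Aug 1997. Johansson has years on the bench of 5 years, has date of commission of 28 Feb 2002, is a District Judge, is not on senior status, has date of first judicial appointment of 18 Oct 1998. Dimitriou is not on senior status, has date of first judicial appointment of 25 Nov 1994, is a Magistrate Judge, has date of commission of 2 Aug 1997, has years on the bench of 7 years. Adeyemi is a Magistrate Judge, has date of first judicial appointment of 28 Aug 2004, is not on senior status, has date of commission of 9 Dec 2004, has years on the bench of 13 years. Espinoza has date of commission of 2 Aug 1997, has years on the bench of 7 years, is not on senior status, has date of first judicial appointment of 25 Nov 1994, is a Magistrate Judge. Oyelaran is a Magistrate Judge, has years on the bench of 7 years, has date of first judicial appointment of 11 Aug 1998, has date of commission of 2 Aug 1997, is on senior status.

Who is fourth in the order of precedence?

Espinoza

By office: Johansson (District Judge); then Chaudhari, Dimitriou, Espinoza, Ruiz, Oyelaran, Adeyemi and Marchetti (Magistrate Judge).
Among Chaudhari, Dimitriou, Espinoza, Ruiz, Oyelaran, Adeyemi and Marchetti, by date of commission (earlier first): Chaudhari, Dimitriou, Espinoza, Ruiz and Oyelaran (2 Aug 1997) before Adeyemi and Marchetti (9 Dec 2004).
Chaudhari, Dimitriou, Espinoza, Ruiz and Oyelaran all have years on the bench 7 years, so the next rule applies.
Among Chaudhari, Dimitriou, Espinoza, Ruiz and Oyelaran, by date of first judicial appointment (earlier first): Chaudhari, Dimitriou, Espinoza and Ruiz (25 Nov 1994) before Oyelaran (11 Aug 1998).
Among Chaudhari, Dimitriou, Espinoza and Ruiz, alphabetically by surname: Chaudhari before Dimitriou before Espinoza before Ruiz.
Adeyemi and Marchetti both have years on the bench 13 years, so the next rule applies.
Adeyemi and Marchetti both have date of first judicial appointment 28 Aug 2004, so the next rule applies.
Among Adeyemi and Marchetti, alphabetically by surname: Adeyemi before Marchetti.
Order: Johansson, Chaudhari, Dimitriou, Espinoza, Ruiz, Oyelaran, Adeyemi, Marchetti.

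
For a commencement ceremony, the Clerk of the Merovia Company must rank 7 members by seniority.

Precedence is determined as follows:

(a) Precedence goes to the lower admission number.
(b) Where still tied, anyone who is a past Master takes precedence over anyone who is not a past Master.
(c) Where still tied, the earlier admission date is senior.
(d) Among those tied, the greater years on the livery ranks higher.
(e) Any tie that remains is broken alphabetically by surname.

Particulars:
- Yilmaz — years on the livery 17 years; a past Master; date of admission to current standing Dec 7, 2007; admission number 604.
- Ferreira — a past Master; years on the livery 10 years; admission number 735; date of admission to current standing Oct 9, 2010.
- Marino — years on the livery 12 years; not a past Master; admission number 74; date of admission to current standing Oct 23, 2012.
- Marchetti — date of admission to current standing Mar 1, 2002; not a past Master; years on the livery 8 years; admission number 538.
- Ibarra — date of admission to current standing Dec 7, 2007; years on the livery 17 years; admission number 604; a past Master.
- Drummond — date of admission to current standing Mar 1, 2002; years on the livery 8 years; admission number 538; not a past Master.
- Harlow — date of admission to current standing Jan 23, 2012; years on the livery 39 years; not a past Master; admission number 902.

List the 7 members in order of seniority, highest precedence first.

By admission number (lower first): Marino (74); then Drummond and Marchetti (both 538); then Ibarra and Yilmaz (both 604); then Ferreira (735); then Harlow (902).
Drummond and Marchetti are each not a past Master, so the next rule applies.
Drummond and Marchetti both have date of admission to current standing Mar 1, 2002, so the next rule applies.
Drummond and Marchetti both have years on the livery 8 years, so the next rule applies.
Among Drummond and Marchetti, alphabetically by surname: Drummond before Marchetti.
Ibarra and Yilmaz are each a past Master, so the next rule applies.
Ibarra and Yilmaz both have date of admission to current standing Dec 7, 2007, so the next rule applies.
Ibarra and Yilmaz both have years on the livery 17 years, so the next rule applies.
Among Ibarra and Yilmaz, alphabetically by surname: Ibarra before Yilmaz.
Full order: Marino, Drummond, Marchetti, Ibarra, Yilmaz, Ferreira, Harlow.

Marino, Drummond, Marchetti, Ibarra, Yilmaz, Ferreira, Harlow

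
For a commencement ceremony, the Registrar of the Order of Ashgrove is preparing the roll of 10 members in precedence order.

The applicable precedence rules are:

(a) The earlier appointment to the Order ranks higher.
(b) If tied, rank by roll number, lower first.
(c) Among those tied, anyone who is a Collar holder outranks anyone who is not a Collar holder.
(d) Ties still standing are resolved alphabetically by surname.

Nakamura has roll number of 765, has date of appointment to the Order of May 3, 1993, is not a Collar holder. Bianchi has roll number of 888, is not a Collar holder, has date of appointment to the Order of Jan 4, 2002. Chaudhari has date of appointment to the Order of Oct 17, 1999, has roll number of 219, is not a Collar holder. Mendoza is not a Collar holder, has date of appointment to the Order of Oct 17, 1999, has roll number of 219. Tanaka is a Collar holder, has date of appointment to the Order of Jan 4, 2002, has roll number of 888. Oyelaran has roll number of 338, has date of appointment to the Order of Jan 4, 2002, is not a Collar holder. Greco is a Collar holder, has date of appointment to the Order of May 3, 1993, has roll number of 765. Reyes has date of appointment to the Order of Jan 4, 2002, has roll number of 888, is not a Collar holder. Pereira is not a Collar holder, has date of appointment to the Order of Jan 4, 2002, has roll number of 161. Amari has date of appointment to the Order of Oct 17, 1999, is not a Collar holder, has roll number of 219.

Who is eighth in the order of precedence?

Tanaka

By date of appointment to the Order (earlier first): Greco and Nakamura (both May 3, 1993); then Amari, Chaudhari and Mendoza (each Oct 17, 1999); then Pereira, Oyelaran, Tanaka, Bianchi and Reyes (each Jan 4, 2002).
Greco and Nakamura both have roll number 765, so the next rule applies.
Among Greco and Nakamura, a Collar holder before not a Collar holder: Greco (a Collar holder) before Nakamura (not a Collar holder).
Amari, Chaudhari and Mendoza all have roll number 219, so the next rule applies.
Amari, Chaudhari and Mendoza are each not a Collar holder, so the next rule applies.
Among Amari, Chaudhari and Mendoza, alphabetically by surname: Amari before Chaudhari before Mendoza.
Among Pereira, Oyelaran, Tanaka, Bianchi and Reyes, by roll number (lower first): Pereira (161) before Oyelaran (338) before Tanaka, Bianchi and Reyes (888).
Among Tanaka, Bianchi and Reyes, a Collar holder before not a Collar holder: Tanaka (a Collar holder) before Bianchi and Reyes (not a Collar holder).
Among Bianchi and Reyes, alphabetically by surname: Bianchi before Reyes.
Order: Greco, Nakamura, Amari, Chaudhari, Mendoza, Pereira, Oyelaran, Tanaka, Bianchi, Reyes.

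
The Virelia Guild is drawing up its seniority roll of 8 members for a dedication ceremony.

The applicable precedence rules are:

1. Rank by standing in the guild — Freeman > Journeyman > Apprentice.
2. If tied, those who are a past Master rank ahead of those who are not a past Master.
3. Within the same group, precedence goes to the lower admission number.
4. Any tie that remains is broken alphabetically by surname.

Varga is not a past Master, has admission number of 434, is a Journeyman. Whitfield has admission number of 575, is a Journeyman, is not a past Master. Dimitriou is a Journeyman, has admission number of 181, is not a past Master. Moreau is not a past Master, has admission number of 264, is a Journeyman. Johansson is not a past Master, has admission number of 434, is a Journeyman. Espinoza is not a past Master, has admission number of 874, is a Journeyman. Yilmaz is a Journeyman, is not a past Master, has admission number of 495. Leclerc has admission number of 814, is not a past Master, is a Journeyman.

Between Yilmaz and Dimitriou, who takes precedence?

Dimitriou

By standing in the guild: Dimitriou, Moreau, Johansson, Varga, Yilmaz, Whitfield, Leclerc and Espinoza (Journeyman).
Dimitriou, Moreau, Johansson, Varga, Yilmaz, Whitfield, Leclerc and Espinoza are each not a past Master, so the next rule applies.
Among Dimitriou, Moreau, Johansson, Varga, Yilmaz, Whitfield, Leclerc and Espinoza, by admission number (lower first): Dimitriou (181) before Moreau (264) before Johansson and Varga (434) before Yilmaz (495) before Whitfield (575) before Leclerc (814) before Espinoza (874).
Among Johansson and Varga, alphabetically by surname: Johansson before Varga.
So Dimitriou takes precedence.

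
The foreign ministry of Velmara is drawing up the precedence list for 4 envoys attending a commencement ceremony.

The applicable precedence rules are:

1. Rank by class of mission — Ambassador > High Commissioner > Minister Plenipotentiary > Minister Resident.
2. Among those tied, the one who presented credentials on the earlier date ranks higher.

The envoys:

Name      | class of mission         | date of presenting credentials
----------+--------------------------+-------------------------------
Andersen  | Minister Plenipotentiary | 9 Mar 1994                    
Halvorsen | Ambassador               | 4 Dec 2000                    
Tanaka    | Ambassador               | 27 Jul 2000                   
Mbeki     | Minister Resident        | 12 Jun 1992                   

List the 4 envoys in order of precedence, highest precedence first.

By class of mission: Tanaka and Halvorsen (Ambassador); then Andersen (Minister Plenipotentiary); then Mbeki (Minister Resident).
Among Tanaka and Halvorsen, by date of presenting credentials (earlier first): Tanaka (27 Jul 2000) before Halvorsen (4 Dec 2000).
Full order: Tanaka, Halvorsen, Andersen, Mbeki.

Tanaka, Halvorsen, Andersen, Mbeki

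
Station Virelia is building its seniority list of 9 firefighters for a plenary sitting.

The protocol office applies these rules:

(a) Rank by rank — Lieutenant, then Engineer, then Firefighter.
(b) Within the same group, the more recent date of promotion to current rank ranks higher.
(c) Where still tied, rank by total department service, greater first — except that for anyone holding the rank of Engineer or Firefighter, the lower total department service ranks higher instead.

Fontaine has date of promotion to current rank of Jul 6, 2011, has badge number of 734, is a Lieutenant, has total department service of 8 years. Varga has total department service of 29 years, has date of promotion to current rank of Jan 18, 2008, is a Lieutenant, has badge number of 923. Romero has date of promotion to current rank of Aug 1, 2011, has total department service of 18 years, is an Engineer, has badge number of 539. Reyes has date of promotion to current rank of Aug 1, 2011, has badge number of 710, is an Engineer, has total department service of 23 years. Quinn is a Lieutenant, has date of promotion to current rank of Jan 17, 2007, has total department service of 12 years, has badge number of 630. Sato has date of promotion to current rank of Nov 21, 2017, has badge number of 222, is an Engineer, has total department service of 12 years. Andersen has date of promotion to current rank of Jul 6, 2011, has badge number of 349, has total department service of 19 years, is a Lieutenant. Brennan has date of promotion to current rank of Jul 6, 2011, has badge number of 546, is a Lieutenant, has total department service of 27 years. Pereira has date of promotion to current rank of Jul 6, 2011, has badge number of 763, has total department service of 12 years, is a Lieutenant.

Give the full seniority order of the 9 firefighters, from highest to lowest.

Brennan, Andersen, Pereira, Fontaine, Varga, Quinn, Sato, Romero, Reyes

By rank: Brennan, Andersen, Pereira, Fontaine, Varga and Quinn (Lieutenant); then Sato, Romero and Reyes (Engineer).
Among Brennan, Andersen, Pereira, Fontaine, Varga and Quinn, by date of promotion to current rank (later first): Brennan, Andersen, Pereira and Fontaine (Jul 6, 2011) before Varga (Jan 18, 2008) before Quinn (Jan 17, 2007).
Among Brennan, Andersen, Pereira and Fontaine, by total department service (higher first): Brennan (27 years) before Andersen (19 years) before Pereira (12 years) before Fontaine (8 years).
Among Sato, Romero and Reyes, by date of promotion to current rank (later first): Sato (Nov 21, 2017) before Romero and Reyes (Aug 1, 2011).
Among Romero and Reyes, by total department service (lower first) (reversed rule for this group): Romero (18 years) before Reyes (23 years).
Full order: Brennan, Andersen, Pereira, Fontaine, Varga, Quinn, Sato, Romero, Reyes.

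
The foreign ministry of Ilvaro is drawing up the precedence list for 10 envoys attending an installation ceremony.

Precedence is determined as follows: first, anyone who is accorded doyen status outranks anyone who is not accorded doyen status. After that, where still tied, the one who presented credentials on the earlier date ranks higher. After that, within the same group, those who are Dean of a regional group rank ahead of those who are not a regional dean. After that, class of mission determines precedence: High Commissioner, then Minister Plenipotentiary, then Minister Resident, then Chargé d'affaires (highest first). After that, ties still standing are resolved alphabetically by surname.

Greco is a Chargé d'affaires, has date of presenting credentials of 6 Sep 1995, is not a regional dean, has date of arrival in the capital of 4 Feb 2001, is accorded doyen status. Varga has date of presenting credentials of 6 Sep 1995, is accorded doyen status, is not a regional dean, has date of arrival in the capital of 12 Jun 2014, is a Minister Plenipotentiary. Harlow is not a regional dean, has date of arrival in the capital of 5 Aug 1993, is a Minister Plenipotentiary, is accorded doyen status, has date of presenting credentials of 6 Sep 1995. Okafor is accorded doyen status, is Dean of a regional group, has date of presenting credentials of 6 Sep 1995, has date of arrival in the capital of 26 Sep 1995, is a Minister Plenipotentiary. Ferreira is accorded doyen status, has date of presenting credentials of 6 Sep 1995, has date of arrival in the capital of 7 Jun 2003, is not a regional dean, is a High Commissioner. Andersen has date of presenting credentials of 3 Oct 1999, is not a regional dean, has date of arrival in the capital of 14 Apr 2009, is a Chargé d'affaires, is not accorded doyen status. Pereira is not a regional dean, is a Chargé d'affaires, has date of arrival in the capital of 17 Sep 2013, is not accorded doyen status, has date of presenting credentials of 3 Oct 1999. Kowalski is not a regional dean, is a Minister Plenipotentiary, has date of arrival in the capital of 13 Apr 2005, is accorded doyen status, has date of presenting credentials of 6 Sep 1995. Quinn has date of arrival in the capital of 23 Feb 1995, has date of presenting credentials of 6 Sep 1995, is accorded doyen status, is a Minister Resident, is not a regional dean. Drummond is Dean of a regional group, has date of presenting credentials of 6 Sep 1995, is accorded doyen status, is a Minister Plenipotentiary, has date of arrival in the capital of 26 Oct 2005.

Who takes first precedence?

Drummond

By the first rule: Drummond, Okafor, Ferreira, Harlow, Kowalski, Varga, Quinn and Greco (each accorded doyen status); then Andersen and Pereira (both not accorded doyen status).
Drummond, Okafor, Ferreira, Harlow, Kowalski, Varga, Quinn and Greco all have date of presenting credentials 6 Sep 1995, so the next rule applies.
Among Drummond, Okafor, Ferreira, Harlow, Kowalski, Varga, Quinn and Greco, Dean of a regional group before not a regional dean: Drummond and Okafor (Dean of a regional group) before Ferreira, Harlow, Kowalski, Varga, Quinn and Greco (not a regional dean).
Drummond and Okafor are each Minister Plenipotentiary, so the next rule applies.
Among Drummond and Okafor, alphabetically by surname: Drummond before Okafor.
Among Ferreira, Harlow, Kowalski, Varga, Quinn and Greco, by class of mission: Ferreira (High Commissioner) before Harlow, Kowalski and Varga (Minister Plenipotentiary) before Quinn (Minister Resident) before Greco (Chargé d'affaires).
Among Harlow, Kowalski and Varga, alphabetically by surname: Harlow before Kowalski before Varga.
Andersen and Pereira both have date of presenting credentials 3 Oct 1999, so the next rule applies.
Andersen and Pereira are each not a regional dean, so the next rule applies.
Andersen and Pereira are each Chargé d'affaires, so the next rule applies.
Among Andersen and Pereira, alphabetically by surname: Andersen before Pereira.
Order: Drummond, Okafor, Ferreira, Harlow, Kowalski, Varga, Quinn, Greco, Andersen, Pereira.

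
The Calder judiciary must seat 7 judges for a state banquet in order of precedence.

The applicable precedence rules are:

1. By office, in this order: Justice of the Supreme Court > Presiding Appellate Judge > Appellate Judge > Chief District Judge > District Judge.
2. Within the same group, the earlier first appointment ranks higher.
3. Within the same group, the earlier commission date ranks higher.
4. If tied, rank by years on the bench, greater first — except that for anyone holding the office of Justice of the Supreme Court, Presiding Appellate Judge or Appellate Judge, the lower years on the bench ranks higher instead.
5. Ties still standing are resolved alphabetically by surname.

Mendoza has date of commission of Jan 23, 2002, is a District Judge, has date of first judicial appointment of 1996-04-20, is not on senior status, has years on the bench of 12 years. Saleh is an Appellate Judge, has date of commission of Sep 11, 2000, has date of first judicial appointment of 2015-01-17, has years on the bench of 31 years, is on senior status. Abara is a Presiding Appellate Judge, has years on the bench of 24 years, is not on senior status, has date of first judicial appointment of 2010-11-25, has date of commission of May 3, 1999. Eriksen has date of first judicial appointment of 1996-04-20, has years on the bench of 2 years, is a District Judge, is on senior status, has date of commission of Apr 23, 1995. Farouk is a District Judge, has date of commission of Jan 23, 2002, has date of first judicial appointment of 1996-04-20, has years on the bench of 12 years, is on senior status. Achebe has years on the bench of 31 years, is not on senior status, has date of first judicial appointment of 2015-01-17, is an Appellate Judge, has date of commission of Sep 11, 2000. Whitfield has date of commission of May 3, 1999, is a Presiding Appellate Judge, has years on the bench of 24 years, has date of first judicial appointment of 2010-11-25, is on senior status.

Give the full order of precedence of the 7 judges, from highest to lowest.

By office: Abara and Whitfield (Presiding Appellate Judge); then Achebe and Saleh (Appellate Judge); then Eriksen, Farouk and Mendoza (District Judge).
Abara and Whitfield both have date of first judicial appointment 2010-11-25, so the next rule applies.
Abara and Whitfield both have date of commission May 3, 1999, so the next rule applies.
Abara and Whitfield both have years on the bench 24 years, so the next rule applies.
Among Abara and Whitfield, alphabetically by surname: Abara before Whitfield.
Achebe and Saleh both have date of first judicial appointment 2015-01-17, so the next rule applies.
Achebe and Saleh both have date of commission Sep 11, 2000, so the next rule applies.
Achebe and Saleh both have years on the bench 31 years, so the next rule applies.
Among Achebe and Saleh, alphabetically by surname: Achebe before Saleh.
Eriksen, Farouk and Mendoza all have date of first judicial appointment 1996-04-20, so the next rule applies.
Among Eriksen, Farouk and Mendoza, by date of commission (earlier first): Eriksen (Apr 23, 1995) before Farouk and Mendoza (Jan 23, 2002).
Farouk and Mendoza both have years on the bench 12 years, so the next rule applies.
Among Farouk and Mendoza, alphabetically by surname: Farouk before Mendoza.
Full order: Abara, Whitfield, Achebe, Saleh, Eriksen, Farouk, Mendoza.

Abara, Whitfield, Achebe, Saleh, Eriksen, Farouk, Mendoza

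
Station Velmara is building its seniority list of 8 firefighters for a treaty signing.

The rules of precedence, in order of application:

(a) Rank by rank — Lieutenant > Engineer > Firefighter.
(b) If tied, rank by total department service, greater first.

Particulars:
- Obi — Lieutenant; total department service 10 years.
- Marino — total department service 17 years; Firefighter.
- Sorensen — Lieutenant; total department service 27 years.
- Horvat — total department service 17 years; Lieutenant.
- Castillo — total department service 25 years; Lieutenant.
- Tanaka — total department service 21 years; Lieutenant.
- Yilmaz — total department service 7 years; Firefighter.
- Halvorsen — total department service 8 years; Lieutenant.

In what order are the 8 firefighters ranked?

Sorensen, Castillo, Tanaka, Horvat, Obi, Halvorsen, Marino, Yilmaz

By rank: Sorensen, Castillo, Tanaka, Horvat, Obi and Halvorsen (Lieutenant); then Marino and Yilmaz (Firefighter).
Among Sorensen, Castillo, Tanaka, Horvat, Obi and Halvorsen, by total department service (higher first): Sorensen (27 years) before Castillo (25 years) before Tanaka (21 years) before Horvat (17 years) before Obi (10 years) before Halvorsen (8 years).
Among Marino and Yilmaz, by total department service (higher first): Marino (17 years) before Yilmaz (7 years).
Full order: Sorensen, Castillo, Tanaka, Horvat, Obi, Halvorsen, Marino, Yilmaz.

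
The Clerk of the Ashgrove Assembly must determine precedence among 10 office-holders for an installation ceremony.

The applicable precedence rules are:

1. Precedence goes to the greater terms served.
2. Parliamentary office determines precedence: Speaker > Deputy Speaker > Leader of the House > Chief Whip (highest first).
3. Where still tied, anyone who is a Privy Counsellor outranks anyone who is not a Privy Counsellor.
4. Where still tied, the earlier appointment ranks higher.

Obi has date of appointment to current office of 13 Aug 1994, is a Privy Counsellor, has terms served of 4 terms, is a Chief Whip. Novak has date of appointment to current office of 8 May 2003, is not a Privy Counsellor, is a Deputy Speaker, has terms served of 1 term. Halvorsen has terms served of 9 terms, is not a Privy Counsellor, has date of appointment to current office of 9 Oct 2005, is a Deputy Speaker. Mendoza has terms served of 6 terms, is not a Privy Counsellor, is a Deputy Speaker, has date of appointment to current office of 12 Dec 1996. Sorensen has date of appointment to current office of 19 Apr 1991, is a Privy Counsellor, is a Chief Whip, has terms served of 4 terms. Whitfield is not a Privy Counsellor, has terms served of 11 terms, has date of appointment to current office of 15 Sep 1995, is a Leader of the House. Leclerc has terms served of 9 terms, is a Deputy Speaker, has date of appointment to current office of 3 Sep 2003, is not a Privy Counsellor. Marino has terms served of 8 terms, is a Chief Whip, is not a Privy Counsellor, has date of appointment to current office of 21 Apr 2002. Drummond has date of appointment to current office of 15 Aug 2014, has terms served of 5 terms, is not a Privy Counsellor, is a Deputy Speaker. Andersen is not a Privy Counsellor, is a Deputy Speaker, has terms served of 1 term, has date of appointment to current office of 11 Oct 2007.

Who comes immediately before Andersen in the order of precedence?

Novak

By terms served (higher first): Whitfield (11 terms); then Leclerc and Halvorsen (both 9 terms); then Marino (8 terms); then Mendoza (6 terms); then Drummond (5 terms); then Sorensen and Obi (both 4 terms); then Novak and Andersen (both 1 term).
Leclerc and Halvorsen are each Deputy Speaker, so the next rule applies.
Leclerc and Halvorsen are each not a Privy Counsellor, so the next rule applies.
Among Leclerc and Halvorsen, by date of appointment to current office (earlier first): Leclerc (3 Sep 2003) before Halvorsen (9 Oct 2005).
Sorensen and Obi are each Chief Whip, so the next rule applies.
Sorensen and Obi are each a Privy Counsellor, so the next rule applies.
Among Sorensen and Obi, by date of appointment to current office (earlier first): Sorensen (19 Apr 1991) before Obi (13 Aug 1994).
Novak and Andersen are each Deputy Speaker, so the next rule applies.
Novak and Andersen are each not a Privy Counsellor, so the next rule applies.
Among Novak and Andersen, by date of appointment to current office (earlier first): Novak (8 May 2003) before Andersen (11 Oct 2007).
Order: Whitfield, Leclerc, Halvorsen, Marino, Mendoza, Drummond, Sorensen, Obi, Novak, Andersen.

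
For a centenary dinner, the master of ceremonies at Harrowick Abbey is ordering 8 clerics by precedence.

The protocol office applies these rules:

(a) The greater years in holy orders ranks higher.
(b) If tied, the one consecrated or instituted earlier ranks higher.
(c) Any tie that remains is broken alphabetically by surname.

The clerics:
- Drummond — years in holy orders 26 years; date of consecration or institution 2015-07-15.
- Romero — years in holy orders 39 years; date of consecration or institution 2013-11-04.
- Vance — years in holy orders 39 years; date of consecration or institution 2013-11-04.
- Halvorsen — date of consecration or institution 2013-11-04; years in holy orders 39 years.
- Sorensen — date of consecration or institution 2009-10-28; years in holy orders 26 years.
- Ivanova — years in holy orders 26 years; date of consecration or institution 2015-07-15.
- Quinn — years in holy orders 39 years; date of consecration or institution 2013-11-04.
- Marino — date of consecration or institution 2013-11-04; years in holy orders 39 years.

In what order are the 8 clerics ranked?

By years in holy orders (higher first): Halvorsen, Marino, Quinn, Romero and Vance (each 39 years); then Sorensen, Drummond and Ivanova (each 26 years).
Halvorsen, Marino, Quinn, Romero and Vance all have date of consecration or institution 2013-11-04, so the next rule applies.
Among Halvorsen, Marino, Quinn, Romero and Vance, alphabetically by surname: Halvorsen before Marino before Quinn before Romero before Vance.
Among Sorensen, Drummond and Ivanova, by date of consecration or institution (earlier first): Sorensen (2009-10-28) before Drummond and Ivanova (2015-07-15).
Among Drummond and Ivanova, alphabetically by surname: Drummond before Ivanova.
Full order: Halvorsen, Marino, Quinn, Romero, Vance, Sorensen, Drummond, Ivanova.

Halvorsen, Marino, Quinn, Romero, Vance, Sorensen, Drummond, Ivanova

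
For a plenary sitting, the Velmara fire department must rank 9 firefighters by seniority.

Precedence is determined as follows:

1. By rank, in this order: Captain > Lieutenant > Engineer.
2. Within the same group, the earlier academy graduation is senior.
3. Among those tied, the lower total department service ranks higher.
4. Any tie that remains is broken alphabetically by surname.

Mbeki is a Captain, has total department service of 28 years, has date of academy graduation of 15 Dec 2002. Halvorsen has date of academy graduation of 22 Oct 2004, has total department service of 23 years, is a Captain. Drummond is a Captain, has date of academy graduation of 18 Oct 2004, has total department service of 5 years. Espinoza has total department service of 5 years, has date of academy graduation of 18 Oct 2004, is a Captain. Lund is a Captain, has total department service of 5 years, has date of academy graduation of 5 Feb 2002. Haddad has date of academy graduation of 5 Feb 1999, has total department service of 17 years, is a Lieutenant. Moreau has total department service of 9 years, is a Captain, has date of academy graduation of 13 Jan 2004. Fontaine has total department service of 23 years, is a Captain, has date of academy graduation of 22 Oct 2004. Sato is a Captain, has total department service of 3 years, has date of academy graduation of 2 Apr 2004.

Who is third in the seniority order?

By rank: Lund, Mbeki, Moreau, Sato, Drummond, Espinoza, Fontaine and Halvorsen (Captain); then Haddad (Lieutenant).
Among Lund, Mbeki, Moreau, Sato, Drummond, Espinoza, Fontaine and Halvorsen, by date of academy graduation (earlier first): Lund (5 Feb 2002) before Mbeki (15 Dec 2002) before Moreau (13 Jan 2004) before Sato (2 Apr 2004) before Drummond and Espinoza (18 Oct 2004) before Fontaine and Halvorsen (22 Oct 2004).
Drummond and Espinoza both have total department service 5 years, so the next rule applies.
Among Drummond and Espinoza, alphabetically by surname: Drummond before Espinoza.
Fontaine and Halvorsen both have total department service 23 years, so the next rule applies.
Among Fontaine and Halvorsen, alphabetically by surname: Fontaine before Halvorsen.
Order: Lund, Mbeki, Moreau, Sato, Drummond, Espinoza, Fontaine, Halvorsen, Haddad.

Moreau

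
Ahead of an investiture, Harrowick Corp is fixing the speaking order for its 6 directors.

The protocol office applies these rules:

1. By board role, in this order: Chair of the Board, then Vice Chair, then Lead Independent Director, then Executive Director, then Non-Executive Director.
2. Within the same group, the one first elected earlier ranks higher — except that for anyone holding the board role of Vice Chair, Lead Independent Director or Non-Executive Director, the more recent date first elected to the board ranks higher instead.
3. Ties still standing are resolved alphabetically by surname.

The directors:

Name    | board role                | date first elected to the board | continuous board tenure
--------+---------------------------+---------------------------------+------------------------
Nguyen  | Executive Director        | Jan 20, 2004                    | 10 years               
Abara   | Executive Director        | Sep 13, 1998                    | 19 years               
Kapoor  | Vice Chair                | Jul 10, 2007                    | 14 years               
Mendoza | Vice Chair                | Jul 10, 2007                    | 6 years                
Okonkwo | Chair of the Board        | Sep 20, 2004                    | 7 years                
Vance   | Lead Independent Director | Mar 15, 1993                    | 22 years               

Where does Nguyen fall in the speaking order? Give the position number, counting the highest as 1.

6

By board role: Okonkwo (Chair of the Board); then Kapoor and Mendoza (Vice Chair); then Vance (Lead Independent Director); then Abara and Nguyen (Executive Director).
Kapoor and Mendoza both have date first elected to the board Jul 10, 2007, so the next rule applies.
Among Kapoor and Mendoza, alphabetically by surname: Kapoor before Mendoza.
Among Abara and Nguyen, by date first elected to the board (earlier first): Abara (Sep 13, 1998) before Nguyen (Jan 20, 2004).
Order: Okonkwo, Kapoor, Mendoza, Vance, Abara, Nguyen. So position 6.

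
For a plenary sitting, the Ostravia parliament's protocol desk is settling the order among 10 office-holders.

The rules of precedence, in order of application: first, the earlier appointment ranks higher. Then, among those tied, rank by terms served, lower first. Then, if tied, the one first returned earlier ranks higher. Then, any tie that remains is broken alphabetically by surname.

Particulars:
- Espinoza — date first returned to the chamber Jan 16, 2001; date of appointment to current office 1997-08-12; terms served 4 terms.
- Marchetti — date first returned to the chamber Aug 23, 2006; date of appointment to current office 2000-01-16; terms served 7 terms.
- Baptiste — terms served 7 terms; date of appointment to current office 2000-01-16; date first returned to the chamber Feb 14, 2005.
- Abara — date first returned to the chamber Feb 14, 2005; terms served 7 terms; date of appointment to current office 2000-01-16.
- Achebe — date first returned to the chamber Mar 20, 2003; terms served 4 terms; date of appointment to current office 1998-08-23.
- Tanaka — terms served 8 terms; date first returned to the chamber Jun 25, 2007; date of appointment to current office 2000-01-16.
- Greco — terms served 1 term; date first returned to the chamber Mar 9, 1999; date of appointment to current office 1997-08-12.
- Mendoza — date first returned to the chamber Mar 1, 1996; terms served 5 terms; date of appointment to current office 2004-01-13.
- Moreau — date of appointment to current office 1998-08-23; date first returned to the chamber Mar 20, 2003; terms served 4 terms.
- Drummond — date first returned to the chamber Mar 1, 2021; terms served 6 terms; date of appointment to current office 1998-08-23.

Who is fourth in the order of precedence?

Moreau

By date of appointment to current office (earlier first): Greco and Espinoza (both 1997-08-12); then Achebe, Moreau and Drummond (each 1998-08-23); then Abara, Baptiste, Marchetti and Tanaka (each 2000-01-16); then Mendoza (2004-01-13).
Among Greco and Espinoza, by terms served (lower first): Greco (1 term) before Espinoza (4 terms).
Among Achebe, Moreau and Drummond, by terms served (lower first): Achebe and Moreau (4 terms) before Drummond (6 terms).
Achebe and Moreau both have date first returned to the chamber Mar 20, 2003, so the next rule applies.
Among Achebe and Moreau, alphabetically by surname: Achebe before Moreau.
Among Abara, Baptiste, Marchetti and Tanaka, by terms served (lower first): Abara, Baptiste and Marchetti (7 terms) before Tanaka (8 terms).
Among Abara, Baptiste and Marchetti, by date first returned to the chamber (earlier first): Abara and Baptiste (Feb 14, 2005) before Marchetti (Aug 23, 2006).
Among Abara and Baptiste, alphabetically by surname: Abara before Baptiste.
Order: Greco, Espinoza, Achebe, Moreau, Drummond, Abara, Baptiste, Marchetti, Tanaka, Mendoza.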